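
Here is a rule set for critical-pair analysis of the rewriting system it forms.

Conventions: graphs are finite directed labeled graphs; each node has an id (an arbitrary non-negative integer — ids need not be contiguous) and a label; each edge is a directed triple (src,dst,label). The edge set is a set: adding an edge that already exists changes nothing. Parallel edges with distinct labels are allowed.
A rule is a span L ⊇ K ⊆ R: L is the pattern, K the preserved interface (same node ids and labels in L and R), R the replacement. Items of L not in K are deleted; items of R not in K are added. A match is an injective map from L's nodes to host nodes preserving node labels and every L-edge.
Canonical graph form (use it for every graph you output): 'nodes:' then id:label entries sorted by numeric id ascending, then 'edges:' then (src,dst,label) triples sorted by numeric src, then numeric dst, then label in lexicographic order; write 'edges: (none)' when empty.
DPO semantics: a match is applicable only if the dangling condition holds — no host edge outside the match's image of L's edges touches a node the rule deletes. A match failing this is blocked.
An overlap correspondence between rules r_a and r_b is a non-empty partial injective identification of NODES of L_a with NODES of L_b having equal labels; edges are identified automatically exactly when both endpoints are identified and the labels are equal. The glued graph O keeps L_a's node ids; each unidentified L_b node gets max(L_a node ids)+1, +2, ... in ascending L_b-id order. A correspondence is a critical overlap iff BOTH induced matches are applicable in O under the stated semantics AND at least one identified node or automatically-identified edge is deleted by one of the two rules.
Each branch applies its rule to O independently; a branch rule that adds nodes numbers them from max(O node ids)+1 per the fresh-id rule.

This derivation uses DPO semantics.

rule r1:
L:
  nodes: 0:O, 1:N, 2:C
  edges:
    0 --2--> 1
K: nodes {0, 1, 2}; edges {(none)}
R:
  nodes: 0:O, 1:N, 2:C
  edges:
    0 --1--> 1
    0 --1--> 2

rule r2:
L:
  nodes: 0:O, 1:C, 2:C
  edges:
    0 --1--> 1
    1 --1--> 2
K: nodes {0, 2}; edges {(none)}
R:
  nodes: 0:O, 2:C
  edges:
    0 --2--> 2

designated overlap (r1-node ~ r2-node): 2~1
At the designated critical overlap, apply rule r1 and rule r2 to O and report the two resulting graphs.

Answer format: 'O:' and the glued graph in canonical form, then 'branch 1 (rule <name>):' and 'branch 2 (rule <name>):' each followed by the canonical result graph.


O:
nodes: 0:O, 1:N, 2:C, 3:O, 4:C
edges: (0,1,2); (2,4,1); (3,2,1)
branch 1 (rule r1):
nodes: 0:O, 1:N, 2:C, 3:O, 4:C
edges: (0,1,1); (0,2,1); (2,4,1); (3,2,1)
branch 2 (rule r2):
nodes: 0:O, 1:N, 3:O, 4:C
edges: (0,1,2); (3,4,2)


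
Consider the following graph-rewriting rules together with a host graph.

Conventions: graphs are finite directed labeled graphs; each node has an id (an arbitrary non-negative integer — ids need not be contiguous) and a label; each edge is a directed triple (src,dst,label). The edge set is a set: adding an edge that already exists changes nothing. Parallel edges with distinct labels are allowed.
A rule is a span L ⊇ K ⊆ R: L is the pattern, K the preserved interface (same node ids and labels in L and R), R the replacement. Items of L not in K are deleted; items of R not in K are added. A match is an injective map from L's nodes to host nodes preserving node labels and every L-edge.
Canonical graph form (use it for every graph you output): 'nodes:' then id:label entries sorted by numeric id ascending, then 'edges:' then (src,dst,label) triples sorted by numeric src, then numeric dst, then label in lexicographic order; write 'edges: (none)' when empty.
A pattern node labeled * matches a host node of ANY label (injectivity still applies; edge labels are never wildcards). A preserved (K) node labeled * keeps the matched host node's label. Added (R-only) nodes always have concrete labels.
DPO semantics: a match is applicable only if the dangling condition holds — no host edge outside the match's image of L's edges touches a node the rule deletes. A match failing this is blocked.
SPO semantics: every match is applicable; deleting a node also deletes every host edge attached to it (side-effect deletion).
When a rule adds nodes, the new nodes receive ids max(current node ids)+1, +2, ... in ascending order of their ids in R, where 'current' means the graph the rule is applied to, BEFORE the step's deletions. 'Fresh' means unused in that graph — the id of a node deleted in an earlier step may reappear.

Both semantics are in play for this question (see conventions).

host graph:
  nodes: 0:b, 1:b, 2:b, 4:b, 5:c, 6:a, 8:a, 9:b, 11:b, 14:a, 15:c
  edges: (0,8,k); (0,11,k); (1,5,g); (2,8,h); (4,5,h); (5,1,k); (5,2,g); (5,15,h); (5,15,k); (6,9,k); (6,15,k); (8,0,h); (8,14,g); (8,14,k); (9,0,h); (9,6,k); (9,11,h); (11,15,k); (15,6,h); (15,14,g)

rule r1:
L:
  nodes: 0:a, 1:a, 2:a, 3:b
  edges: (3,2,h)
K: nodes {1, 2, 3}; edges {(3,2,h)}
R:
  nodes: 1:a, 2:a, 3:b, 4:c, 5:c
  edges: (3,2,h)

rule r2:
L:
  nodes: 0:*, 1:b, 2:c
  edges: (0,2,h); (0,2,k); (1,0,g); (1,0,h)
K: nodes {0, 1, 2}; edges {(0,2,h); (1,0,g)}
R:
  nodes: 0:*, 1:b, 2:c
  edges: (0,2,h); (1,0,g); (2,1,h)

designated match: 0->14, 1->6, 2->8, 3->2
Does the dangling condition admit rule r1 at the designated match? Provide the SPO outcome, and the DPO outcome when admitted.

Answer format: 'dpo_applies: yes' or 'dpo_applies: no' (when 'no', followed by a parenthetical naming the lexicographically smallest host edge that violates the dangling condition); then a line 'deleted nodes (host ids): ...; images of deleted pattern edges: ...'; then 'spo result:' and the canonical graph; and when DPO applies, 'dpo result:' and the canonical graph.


dpo_applies: no
(the rule deletes node 14, which keeps host edge (8,14,g) outside the match image — the dangling condition fails, DPO blocks; SPO proceeds and side-deletes such edges)
deleted nodes (host ids): 14; images of deleted pattern edges: (none)
spo result:
nodes: 0:b, 1:b, 2:b, 4:b, 5:c, 6:a, 8:a, 9:b, 11:b, 15:c, 16:c, 17:c
edges: (0,8,k); (0,11,k); (1,5,g); (2,8,h); (4,5,h); (5,1,k); (5,2,g); (5,15,h); (5,15,k); (6,9,k); (6,15,k); (8,0,h); (9,0,h); (9,6,k); (9,11,h); (11,15,k); (15,6,h)


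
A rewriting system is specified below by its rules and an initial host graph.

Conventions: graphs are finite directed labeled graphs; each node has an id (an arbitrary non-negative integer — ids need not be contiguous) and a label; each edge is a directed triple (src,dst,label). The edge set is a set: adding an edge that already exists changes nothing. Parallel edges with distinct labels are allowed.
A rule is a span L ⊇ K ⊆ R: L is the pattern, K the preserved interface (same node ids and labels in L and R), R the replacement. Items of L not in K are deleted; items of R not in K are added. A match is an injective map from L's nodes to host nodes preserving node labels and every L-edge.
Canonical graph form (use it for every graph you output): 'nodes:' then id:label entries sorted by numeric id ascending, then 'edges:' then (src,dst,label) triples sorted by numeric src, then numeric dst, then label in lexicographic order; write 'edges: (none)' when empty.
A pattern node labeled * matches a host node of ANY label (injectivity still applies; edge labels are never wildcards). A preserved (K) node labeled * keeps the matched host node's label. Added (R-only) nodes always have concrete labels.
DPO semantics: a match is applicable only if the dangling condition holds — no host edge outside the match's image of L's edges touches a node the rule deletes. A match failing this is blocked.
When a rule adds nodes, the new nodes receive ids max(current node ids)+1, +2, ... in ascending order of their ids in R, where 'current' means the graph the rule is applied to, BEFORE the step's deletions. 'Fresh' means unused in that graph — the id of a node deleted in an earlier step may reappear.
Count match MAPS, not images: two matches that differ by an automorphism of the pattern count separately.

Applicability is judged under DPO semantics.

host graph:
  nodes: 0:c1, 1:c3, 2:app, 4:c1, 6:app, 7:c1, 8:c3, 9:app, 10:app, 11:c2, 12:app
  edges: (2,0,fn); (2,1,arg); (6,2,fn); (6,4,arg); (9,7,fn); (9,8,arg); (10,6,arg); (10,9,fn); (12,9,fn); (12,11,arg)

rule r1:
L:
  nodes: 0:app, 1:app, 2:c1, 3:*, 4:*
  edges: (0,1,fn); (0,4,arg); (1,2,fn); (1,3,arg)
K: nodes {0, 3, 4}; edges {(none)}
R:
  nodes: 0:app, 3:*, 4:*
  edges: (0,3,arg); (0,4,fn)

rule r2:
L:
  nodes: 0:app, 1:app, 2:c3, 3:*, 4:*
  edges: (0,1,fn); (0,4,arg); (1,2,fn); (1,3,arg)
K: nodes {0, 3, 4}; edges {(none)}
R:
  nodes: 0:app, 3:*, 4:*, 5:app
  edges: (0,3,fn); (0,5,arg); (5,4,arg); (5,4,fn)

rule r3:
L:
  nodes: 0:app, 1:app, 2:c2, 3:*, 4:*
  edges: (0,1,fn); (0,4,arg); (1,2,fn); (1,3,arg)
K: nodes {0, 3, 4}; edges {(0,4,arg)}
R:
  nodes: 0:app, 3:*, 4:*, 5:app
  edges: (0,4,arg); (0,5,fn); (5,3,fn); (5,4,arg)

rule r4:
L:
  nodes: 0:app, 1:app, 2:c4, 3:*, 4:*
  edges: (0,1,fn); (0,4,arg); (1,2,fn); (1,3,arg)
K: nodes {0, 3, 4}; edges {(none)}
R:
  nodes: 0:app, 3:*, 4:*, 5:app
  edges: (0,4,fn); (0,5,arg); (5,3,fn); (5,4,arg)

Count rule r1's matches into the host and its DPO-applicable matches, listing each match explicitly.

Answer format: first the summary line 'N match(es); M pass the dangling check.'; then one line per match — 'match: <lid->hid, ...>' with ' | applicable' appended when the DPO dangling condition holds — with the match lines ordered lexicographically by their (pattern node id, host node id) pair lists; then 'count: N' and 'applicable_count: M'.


3 match(es); 1 pass the dangling check.
match: 0->6, 1->2, 2->0, 3->1, 4->4 | applicable
match: 0->10, 1->9, 2->7, 3->8, 4->6
match: 0->12, 1->9, 2->7, 3->8, 4->11
count: 3
applicable_count: 1


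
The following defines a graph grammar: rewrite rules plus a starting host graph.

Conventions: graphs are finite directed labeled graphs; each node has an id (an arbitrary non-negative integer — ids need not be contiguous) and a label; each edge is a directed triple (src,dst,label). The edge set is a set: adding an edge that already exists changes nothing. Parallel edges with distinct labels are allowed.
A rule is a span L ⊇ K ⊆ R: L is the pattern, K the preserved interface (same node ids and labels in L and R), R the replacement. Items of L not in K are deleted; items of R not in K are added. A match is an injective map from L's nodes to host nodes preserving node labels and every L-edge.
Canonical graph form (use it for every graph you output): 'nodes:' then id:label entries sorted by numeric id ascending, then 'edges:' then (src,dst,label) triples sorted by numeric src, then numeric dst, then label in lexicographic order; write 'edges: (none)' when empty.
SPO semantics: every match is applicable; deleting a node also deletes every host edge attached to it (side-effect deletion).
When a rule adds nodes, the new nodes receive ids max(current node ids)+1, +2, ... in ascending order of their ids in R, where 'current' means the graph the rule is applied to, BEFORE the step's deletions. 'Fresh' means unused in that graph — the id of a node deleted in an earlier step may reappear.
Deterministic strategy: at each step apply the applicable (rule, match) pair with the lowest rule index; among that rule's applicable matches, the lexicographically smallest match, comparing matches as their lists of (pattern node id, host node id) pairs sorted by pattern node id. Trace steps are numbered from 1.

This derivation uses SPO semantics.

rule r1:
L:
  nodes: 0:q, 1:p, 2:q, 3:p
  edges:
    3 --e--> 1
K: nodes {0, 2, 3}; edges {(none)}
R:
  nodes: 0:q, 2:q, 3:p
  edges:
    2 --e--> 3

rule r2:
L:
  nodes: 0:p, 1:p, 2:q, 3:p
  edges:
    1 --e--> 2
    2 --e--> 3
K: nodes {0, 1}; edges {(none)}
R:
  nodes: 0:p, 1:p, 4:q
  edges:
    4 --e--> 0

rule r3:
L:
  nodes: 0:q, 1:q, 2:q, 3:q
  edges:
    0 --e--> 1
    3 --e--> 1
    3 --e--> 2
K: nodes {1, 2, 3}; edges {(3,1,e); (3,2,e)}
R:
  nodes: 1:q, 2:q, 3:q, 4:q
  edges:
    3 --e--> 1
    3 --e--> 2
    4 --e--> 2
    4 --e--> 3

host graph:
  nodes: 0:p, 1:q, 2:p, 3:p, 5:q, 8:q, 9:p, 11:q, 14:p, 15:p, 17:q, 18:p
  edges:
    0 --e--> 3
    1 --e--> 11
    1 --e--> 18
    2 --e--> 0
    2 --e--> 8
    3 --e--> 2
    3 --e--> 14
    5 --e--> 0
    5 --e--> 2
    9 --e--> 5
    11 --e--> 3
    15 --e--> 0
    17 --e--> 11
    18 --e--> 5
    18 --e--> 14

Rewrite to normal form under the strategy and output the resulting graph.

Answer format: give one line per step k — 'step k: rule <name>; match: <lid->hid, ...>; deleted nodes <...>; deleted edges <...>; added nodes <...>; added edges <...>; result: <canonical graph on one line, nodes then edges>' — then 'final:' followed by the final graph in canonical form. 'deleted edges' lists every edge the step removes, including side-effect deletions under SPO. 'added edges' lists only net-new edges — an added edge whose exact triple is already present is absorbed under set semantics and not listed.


step 1: rule r1; match: 0->1, 1->0, 2->5, 3->2; deleted nodes 0; deleted edges (0,3,e); (2,0,e); (5,0,e); (15,0,e); added nodes (none); added edges (none); result: nodes: 1:q, 2:p, 3:p, 5:q, 8:q, 9:p, 11:q, 14:p, 15:p, 17:q, 18:p edges: (1,11,e); (1,18,e); (2,8,e); (3,2,e); (3,14,e); (5,2,e); (9,5,e); (11,3,e); (17,11,e); (18,5,e); (18,14,e)
step 2: rule r1; match: 0->1, 1->2, 2->5, 3->3; deleted nodes 2; deleted edges (2,8,e); (3,2,e); (5,2,e); added nodes (none); added edges (5,3,e); result: nodes: 1:q, 3:p, 5:q, 8:q, 9:p, 11:q, 14:p, 15:p, 17:q, 18:p edges: (1,11,e); (1,18,e); (3,14,e); (5,3,e); (9,5,e); (11,3,e); (17,11,e); (18,5,e); (18,14,e)
step 3: rule r1; match: 0->1, 1->14, 2->5, 3->3; deleted nodes 14; deleted edges (3,14,e); (18,14,e); added nodes (none); added edges (none); result: nodes: 1:q, 3:p, 5:q, 8:q, 9:p, 11:q, 15:p, 17:q, 18:p edges: (1,11,e); (1,18,e); (5,3,e); (9,5,e); (11,3,e); (17,11,e); (18,5,e)
step 4: rule r2; match: 0->9, 1->18, 2->5, 3->3; deleted nodes 3, 5; deleted edges (5,3,e); (9,5,e); (11,3,e); (18,5,e); added nodes 19; added edges (19,9,e); result: nodes: 1:q, 8:q, 9:p, 11:q, 15:p, 17:q, 18:p, 19:q edges: (1,11,e); (1,18,e); (17,11,e); (19,9,e)
final:
nodes: 1:q, 8:q, 9:p, 11:q, 15:p, 17:q, 18:p, 19:q
edges: (1,11,e); (1,18,e); (17,11,e); (19,9,e)


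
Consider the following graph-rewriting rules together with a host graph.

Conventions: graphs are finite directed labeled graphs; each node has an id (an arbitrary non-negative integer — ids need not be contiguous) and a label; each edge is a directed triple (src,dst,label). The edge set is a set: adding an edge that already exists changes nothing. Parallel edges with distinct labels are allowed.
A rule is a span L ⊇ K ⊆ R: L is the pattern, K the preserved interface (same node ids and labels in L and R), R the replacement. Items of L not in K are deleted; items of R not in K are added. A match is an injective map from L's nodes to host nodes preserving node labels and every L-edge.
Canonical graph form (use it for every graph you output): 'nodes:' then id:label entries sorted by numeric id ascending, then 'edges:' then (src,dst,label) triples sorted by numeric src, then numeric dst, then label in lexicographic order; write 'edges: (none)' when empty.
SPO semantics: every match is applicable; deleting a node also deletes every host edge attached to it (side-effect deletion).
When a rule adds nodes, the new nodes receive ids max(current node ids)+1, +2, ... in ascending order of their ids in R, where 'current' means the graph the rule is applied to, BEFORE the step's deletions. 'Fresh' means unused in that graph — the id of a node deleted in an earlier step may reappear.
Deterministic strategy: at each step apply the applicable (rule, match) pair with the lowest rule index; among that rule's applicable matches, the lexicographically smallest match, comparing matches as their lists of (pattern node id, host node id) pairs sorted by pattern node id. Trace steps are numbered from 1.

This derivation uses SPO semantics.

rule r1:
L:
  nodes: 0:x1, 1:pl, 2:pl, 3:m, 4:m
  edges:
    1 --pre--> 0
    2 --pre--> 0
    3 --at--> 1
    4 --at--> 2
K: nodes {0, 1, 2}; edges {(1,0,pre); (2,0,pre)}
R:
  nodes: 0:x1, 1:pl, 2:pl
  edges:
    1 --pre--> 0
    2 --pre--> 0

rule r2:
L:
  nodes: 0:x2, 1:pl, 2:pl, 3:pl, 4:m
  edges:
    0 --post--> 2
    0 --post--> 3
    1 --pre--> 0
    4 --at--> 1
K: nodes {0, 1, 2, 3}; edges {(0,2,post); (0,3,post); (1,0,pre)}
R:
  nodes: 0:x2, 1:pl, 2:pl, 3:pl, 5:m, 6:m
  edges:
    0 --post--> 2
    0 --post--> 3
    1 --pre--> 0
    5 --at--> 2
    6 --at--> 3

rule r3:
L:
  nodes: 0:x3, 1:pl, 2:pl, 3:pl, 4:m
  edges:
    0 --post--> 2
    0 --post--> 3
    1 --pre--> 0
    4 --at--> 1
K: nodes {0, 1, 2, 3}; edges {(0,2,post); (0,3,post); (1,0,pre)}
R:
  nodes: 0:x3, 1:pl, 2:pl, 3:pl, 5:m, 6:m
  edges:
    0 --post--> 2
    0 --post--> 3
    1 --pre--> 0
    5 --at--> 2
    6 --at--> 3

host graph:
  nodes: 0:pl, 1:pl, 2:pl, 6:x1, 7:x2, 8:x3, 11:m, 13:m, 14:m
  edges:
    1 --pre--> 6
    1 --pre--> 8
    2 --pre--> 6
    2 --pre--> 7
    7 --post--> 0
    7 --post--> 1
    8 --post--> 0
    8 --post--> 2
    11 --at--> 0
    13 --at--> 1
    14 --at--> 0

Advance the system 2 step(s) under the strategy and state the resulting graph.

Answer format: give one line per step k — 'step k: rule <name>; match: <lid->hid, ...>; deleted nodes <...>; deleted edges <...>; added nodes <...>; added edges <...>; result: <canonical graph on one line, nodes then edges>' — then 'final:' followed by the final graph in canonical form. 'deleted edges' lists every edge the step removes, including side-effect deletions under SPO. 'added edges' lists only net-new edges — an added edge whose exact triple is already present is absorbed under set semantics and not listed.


step 1: rule r3; match: 0->8, 1->1, 2->0, 3->2, 4->13; deleted nodes 13; deleted edges (13,1,at); added nodes 15, 16; added edges (15,0,at); (16,2,at); result: nodes: 0:pl, 1:pl, 2:pl, 6:x1, 7:x2, 8:x3, 11:m, 14:m, 15:m, 16:m edges: (1,6,pre); (1,8,pre); (2,6,pre); (2,7,pre); (7,0,post); (7,1,post); (8,0,post); (8,2,post); (11,0,at); (14,0,at); (15,0,at); (16,2,at)
step 2: rule r2; match: 0->7, 1->2, 2->0, 3->1, 4->16; deleted nodes 16; deleted edges (16,2,at); added nodes 17, 18; added edges (17,0,at); (18,1,at); result: nodes: 0:pl, 1:pl, 2:pl, 6:x1, 7:x2, 8:x3, 11:m, 14:m, 15:m, 17:m, 18:m edges: (1,6,pre); (1,8,pre); (2,6,pre); (2,7,pre); (7,0,post); (7,1,post); (8,0,post); (8,2,post); (11,0,at); (14,0,at); (15,0,at); (17,0,at); (18,1,at)
final:
nodes: 0:pl, 1:pl, 2:pl, 6:x1, 7:x2, 8:x3, 11:m, 14:m, 15:m, 17:m, 18:m
edges: (1,6,pre); (1,8,pre); (2,6,pre); (2,7,pre); (7,0,post); (7,1,post); (8,0,post); (8,2,post); (11,0,at); (14,0,at); (15,0,at); (17,0,at); (18,1,at)


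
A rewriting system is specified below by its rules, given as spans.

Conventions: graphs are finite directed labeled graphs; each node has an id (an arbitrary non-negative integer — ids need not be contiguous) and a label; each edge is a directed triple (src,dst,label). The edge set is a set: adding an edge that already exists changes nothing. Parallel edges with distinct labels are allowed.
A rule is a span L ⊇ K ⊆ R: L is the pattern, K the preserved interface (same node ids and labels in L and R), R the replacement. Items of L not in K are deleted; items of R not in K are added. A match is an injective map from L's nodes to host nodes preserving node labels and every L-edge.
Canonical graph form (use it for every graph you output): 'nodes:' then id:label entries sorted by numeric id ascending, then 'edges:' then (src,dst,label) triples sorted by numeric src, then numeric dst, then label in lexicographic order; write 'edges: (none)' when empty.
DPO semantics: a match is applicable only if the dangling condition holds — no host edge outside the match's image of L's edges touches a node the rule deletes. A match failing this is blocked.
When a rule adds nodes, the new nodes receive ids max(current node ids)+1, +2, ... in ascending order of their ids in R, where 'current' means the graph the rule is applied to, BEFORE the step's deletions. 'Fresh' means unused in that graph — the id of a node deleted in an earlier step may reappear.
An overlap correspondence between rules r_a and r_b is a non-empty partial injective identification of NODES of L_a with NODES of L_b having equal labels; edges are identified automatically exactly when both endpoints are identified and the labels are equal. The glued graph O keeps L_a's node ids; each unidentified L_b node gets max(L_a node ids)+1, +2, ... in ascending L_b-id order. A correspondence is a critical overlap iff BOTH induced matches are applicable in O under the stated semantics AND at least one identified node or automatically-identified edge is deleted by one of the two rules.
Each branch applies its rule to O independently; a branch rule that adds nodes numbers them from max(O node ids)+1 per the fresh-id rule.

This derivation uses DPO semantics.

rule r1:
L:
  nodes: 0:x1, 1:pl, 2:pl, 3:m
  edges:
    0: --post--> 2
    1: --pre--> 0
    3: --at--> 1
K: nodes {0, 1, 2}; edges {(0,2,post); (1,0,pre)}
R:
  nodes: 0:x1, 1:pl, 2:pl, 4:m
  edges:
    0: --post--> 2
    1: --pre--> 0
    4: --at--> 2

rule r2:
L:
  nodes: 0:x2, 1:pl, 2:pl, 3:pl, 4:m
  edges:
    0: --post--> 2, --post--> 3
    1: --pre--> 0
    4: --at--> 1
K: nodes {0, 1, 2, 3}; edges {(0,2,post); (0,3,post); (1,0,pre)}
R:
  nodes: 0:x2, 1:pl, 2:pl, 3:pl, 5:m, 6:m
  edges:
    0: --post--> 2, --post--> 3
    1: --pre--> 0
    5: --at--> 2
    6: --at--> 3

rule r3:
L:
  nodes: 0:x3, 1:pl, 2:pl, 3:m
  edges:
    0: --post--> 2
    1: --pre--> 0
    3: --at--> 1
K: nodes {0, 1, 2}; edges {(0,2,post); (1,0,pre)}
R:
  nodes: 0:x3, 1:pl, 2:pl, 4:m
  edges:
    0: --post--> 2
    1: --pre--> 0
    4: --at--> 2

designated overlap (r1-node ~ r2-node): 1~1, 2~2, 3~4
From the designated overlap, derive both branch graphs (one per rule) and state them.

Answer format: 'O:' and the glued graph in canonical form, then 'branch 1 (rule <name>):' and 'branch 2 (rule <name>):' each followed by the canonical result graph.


O:
nodes: 0:x1, 1:pl, 2:pl, 3:m, 4:x2, 5:pl
edges: (0,2,post); (1,0,pre); (1,4,pre); (3,1,at); (4,2,post); (4,5,post)
branch 1 (rule r1):
nodes: 0:x1, 1:pl, 2:pl, 4:x2, 5:pl, 6:m
edges: (0,2,post); (1,0,pre); (1,4,pre); (4,2,post); (4,5,post); (6,2,at)
branch 2 (rule r2):
nodes: 0:x1, 1:pl, 2:pl, 4:x2, 5:pl, 6:m, 7:m
edges: (0,2,post); (1,0,pre); (1,4,pre); (4,2,post); (4,5,post); (6,2,at); (7,5,at)


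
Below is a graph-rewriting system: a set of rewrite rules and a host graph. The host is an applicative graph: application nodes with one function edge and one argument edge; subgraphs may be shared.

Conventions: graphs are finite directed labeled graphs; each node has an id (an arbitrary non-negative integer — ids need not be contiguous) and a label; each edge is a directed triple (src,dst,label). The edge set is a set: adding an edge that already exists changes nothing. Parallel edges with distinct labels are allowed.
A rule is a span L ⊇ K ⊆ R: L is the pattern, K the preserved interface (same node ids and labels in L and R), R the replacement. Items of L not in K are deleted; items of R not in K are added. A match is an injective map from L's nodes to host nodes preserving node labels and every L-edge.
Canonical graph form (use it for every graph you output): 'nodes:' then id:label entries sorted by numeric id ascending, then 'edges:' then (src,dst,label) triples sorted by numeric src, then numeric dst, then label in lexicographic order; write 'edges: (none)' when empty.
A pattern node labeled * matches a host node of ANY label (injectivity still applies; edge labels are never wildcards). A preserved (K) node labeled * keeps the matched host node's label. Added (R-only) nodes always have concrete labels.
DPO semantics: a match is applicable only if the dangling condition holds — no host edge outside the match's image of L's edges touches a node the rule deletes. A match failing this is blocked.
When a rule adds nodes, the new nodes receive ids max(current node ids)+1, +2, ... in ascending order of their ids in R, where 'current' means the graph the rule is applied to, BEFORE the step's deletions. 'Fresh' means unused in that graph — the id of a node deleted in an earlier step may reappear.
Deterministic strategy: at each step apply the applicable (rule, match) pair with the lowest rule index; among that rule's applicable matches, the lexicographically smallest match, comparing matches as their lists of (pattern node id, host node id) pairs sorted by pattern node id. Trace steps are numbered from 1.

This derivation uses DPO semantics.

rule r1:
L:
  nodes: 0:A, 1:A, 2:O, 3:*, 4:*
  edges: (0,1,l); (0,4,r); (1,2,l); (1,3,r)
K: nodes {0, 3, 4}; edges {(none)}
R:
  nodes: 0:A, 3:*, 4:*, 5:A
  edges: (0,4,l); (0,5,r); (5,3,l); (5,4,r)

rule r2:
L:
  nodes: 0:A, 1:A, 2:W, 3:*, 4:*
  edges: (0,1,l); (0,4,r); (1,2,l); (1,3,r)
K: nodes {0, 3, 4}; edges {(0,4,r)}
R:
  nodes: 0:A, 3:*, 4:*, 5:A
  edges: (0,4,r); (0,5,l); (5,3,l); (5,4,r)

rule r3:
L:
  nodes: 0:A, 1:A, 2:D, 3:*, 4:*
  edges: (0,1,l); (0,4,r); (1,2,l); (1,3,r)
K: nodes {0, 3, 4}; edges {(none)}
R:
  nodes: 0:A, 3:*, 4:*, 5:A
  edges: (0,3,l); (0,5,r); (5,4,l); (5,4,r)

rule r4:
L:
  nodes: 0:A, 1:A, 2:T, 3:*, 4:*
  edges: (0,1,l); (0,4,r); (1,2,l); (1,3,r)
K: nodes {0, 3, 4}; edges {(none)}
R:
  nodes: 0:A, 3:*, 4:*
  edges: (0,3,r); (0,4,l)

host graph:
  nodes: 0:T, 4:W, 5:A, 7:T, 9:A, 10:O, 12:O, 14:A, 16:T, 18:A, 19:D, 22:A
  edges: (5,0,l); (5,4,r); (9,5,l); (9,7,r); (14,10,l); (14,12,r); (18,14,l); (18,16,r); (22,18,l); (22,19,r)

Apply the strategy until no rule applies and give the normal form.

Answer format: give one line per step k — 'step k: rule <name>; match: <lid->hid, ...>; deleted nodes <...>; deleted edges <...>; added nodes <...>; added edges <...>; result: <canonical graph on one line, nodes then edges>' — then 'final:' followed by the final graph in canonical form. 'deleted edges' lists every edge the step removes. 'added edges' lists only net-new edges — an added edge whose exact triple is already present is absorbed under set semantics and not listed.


step 1: rule r1; match: 0->18, 1->14, 2->10, 3->12, 4->16; deleted nodes 10, 14; deleted edges (14,10,l); (14,12,r); (18,14,l); (18,16,r); added nodes 23; added edges (18,16,l); (18,23,r); (23,12,l); (23,16,r); result: nodes: 0:T, 4:W, 5:A, 7:T, 9:A, 12:O, 16:T, 18:A, 19:D, 22:A, 23:A edges: (5,0,l); (5,4,r); (9,5,l); (9,7,r); (18,16,l); (18,23,r); (22,18,l); (22,19,r); (23,12,l); (23,16,r)
step 2: rule r4; match: 0->9, 1->5, 2->0, 3->4, 4->7; deleted nodes 0, 5; deleted edges (5,0,l); (5,4,r); (9,5,l); (9,7,r); added nodes (none); added edges (9,4,r); (9,7,l); result: nodes: 4:W, 7:T, 9:A, 12:O, 16:T, 18:A, 19:D, 22:A, 23:A edges: (9,4,r); (9,7,l); (18,16,l); (18,23,r); (22,18,l); (22,19,r); (23,12,l); (23,16,r)
final:
nodes: 4:W, 7:T, 9:A, 12:O, 16:T, 18:A, 19:D, 22:A, 23:A
edges: (9,4,r); (9,7,l); (18,16,l); (18,23,r); (22,18,l); (22,19,r); (23,12,l); (23,16,r)


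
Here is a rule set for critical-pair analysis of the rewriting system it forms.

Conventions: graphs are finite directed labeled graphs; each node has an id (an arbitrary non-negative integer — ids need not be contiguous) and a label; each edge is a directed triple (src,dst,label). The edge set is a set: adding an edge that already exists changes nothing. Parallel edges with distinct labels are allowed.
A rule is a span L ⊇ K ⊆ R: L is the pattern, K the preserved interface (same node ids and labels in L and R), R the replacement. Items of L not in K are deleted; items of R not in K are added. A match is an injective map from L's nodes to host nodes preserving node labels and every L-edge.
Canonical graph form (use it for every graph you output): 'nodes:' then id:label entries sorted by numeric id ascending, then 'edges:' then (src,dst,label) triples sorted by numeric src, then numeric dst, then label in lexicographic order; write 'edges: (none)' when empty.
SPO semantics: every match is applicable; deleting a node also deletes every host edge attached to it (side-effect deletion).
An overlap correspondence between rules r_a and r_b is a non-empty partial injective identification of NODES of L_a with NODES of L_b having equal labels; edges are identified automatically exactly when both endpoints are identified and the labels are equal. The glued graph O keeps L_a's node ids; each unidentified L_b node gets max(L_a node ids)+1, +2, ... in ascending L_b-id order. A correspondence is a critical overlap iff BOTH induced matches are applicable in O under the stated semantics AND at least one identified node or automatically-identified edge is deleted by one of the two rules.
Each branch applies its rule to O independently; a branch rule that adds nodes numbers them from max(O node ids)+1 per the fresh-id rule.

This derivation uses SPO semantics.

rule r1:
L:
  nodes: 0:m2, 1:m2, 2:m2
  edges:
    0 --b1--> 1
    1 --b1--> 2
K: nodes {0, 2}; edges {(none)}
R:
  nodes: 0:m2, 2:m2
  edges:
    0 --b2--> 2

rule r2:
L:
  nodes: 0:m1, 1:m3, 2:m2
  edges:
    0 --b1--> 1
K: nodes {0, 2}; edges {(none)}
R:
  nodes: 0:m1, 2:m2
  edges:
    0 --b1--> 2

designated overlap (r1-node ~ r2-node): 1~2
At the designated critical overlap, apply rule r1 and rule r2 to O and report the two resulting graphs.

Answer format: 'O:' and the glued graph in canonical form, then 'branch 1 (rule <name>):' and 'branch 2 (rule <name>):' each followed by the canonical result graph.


O:
nodes: 0:m2, 1:m2, 2:m2, 3:m1, 4:m3
edges: (0,1,b1); (1,2,b1); (3,4,b1)
branch 1 (rule r1):
nodes: 0:m2, 2:m2, 3:m1, 4:m3
edges: (0,2,b2); (3,4,b1)
branch 2 (rule r2):
nodes: 0:m2, 1:m2, 2:m2, 3:m1
edges: (0,1,b1); (1,2,b1); (3,1,b1)


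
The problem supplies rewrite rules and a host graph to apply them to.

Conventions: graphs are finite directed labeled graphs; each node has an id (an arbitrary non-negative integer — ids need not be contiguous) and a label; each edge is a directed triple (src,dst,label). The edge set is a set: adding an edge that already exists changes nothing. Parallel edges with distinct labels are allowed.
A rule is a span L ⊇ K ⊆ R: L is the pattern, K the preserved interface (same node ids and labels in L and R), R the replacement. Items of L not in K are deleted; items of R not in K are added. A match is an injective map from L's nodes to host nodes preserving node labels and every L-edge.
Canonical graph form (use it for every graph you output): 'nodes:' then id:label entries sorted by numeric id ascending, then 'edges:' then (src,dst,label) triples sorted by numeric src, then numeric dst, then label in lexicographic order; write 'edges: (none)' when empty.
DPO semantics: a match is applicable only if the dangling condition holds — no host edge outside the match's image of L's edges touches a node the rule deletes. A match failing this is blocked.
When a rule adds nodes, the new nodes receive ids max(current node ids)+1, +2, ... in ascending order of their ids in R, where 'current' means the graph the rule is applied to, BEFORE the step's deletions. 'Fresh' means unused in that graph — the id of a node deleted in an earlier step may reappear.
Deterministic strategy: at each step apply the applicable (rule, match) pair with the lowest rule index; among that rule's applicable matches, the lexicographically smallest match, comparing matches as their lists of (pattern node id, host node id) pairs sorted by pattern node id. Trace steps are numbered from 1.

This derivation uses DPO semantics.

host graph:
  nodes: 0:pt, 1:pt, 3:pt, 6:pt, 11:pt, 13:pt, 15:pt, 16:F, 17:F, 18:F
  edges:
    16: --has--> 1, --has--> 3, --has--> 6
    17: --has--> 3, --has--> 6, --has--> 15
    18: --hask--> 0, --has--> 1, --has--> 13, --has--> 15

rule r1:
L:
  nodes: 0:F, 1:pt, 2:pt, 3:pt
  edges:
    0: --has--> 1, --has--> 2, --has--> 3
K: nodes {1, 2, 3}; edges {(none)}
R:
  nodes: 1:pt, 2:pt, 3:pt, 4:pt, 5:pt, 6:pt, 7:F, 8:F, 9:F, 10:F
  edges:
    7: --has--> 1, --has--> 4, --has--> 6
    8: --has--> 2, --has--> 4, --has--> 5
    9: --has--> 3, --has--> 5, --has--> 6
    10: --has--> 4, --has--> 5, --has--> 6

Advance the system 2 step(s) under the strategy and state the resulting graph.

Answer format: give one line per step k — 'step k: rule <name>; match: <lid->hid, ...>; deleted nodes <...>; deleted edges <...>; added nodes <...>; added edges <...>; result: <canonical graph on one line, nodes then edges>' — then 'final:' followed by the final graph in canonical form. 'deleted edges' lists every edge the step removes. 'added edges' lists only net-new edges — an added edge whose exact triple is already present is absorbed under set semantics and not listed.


step 1: rule r1; match: 0->16, 1->1, 2->3, 3->6; deleted nodes 16; deleted edges (16,1,has); (16,3,has); (16,6,has); added nodes 19, 20, 21, 22, 23, 24, 25; added edges (22,1,has); (22,19,has); (22,21,has); (23,3,has); (23,19,has); (23,20,has); (24,6,has); (24,20,has); (24,21,has); (25,19,has); (25,20,has); (25,21,has); result: nodes: 0:pt, 1:pt, 3:pt, 6:pt, 11:pt, 13:pt, 15:pt, 17:F, 18:F, 19:pt, 20:pt, 21:pt, 22:F, 23:F, 24:F, 25:F edges: (17,3,has); (17,6,has); (17,15,has); (18,0,hask); (18,1,has); (18,13,has); (18,15,has); (22,1,has); (22,19,has); (22,21,has); (23,3,has); (23,19,has); (23,20,has); (24,6,has); (24,20,has); (24,21,has); (25,19,has); (25,20,has); (25,21,has)
step 2: rule r1; match: 0->17, 1->3, 2->6, 3->15; deleted nodes 17; deleted edges (17,3,has); (17,6,has); (17,15,has); added nodes 26, 27, 28, 29, 30, 31, 32; added edges (29,3,has); (29,26,has); (29,28,has); (30,6,has); (30,26,has); (30,27,has); (31,15,has); (31,27,has); (31,28,has); (32,26,has); (32,27,has); (32,28,has); result: nodes: 0:pt, 1:pt, 3:pt, 6:pt, 11:pt, 13:pt, 15:pt, 18:F, 19:pt, 20:pt, 21:pt, 22:F, 23:F, 24:F, 25:F, 26:pt, 27:pt, 28:pt, 29:F, 30:F, 31:F, 32:F edges: (18,0,hask); (18,1,has); (18,13,has); (18,15,has); (22,1,has); (22,19,has); (22,21,has); (23,3,has); (23,19,has); (23,20,has); (24,6,has); (24,20,has); (24,21,has); (25,19,has); (25,20,has); (25,21,has); (29,3,has); (29,26,has); (29,28,has); (30,6,has); (30,26,has); (30,27,has); (31,15,has); (31,27,has); (31,28,has); (32,26,has); (32,27,has); (32,28,has)
final:
nodes: 0:pt, 1:pt, 3:pt, 6:pt, 11:pt, 13:pt, 15:pt, 18:F, 19:pt, 20:pt, 21:pt, 22:F, 23:F, 24:F, 25:F, 26:pt, 27:pt, 28:pt, 29:F, 30:F, 31:F, 32:F
edges: (18,0,hask); (18,1,has); (18,13,has); (18,15,has); (22,1,has); (22,19,has); (22,21,has); (23,3,has); (23,19,has); (23,20,has); (24,6,has); (24,20,has); (24,21,has); (25,19,has); (25,20,has); (25,21,has); (29,3,has); (29,26,has); (29,28,has); (30,6,has); (30,26,has); (30,27,has); (31,15,has); (31,27,has); (31,28,has); (32,26,has); (32,27,has); (32,28,has)


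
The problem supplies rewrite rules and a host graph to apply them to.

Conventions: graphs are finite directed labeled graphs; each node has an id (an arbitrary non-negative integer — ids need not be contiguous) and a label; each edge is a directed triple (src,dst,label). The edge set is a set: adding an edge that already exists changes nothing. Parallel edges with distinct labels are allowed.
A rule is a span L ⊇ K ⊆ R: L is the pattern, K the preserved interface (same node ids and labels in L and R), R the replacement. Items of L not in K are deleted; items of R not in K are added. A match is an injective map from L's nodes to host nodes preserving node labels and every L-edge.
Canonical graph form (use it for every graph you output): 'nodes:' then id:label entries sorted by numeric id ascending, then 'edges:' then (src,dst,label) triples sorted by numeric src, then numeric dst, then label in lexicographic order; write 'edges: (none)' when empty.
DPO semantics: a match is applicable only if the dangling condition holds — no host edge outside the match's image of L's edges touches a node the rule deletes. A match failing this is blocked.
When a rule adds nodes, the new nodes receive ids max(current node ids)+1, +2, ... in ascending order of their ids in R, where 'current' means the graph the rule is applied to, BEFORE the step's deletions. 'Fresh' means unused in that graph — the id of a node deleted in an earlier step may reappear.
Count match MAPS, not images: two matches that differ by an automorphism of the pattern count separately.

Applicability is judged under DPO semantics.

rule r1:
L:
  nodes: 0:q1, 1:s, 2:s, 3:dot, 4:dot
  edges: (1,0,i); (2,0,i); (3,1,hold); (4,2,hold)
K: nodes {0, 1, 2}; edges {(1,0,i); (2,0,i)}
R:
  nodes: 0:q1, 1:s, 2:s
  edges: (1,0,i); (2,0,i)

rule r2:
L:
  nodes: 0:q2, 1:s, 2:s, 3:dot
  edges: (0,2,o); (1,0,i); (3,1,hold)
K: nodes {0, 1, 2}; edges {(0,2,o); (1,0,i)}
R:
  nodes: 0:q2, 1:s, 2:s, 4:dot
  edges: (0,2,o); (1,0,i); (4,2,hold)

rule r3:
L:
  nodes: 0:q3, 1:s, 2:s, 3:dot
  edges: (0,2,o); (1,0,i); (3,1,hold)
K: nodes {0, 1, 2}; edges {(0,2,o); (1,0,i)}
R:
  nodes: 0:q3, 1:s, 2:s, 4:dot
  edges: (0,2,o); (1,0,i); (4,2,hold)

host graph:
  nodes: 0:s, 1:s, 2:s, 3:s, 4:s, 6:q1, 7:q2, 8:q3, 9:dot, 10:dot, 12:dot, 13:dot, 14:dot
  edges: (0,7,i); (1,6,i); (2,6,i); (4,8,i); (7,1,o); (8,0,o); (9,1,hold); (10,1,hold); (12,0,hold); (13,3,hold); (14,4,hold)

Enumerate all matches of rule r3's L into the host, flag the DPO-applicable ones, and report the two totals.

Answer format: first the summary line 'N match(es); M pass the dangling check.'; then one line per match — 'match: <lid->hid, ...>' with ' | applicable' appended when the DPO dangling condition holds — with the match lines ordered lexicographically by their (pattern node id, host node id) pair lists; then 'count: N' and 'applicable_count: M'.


1 match(es); 1 pass the dangling check.
match: 0->8, 1->4, 2->0, 3->14 | applicable
count: 1
applicable_count: 1


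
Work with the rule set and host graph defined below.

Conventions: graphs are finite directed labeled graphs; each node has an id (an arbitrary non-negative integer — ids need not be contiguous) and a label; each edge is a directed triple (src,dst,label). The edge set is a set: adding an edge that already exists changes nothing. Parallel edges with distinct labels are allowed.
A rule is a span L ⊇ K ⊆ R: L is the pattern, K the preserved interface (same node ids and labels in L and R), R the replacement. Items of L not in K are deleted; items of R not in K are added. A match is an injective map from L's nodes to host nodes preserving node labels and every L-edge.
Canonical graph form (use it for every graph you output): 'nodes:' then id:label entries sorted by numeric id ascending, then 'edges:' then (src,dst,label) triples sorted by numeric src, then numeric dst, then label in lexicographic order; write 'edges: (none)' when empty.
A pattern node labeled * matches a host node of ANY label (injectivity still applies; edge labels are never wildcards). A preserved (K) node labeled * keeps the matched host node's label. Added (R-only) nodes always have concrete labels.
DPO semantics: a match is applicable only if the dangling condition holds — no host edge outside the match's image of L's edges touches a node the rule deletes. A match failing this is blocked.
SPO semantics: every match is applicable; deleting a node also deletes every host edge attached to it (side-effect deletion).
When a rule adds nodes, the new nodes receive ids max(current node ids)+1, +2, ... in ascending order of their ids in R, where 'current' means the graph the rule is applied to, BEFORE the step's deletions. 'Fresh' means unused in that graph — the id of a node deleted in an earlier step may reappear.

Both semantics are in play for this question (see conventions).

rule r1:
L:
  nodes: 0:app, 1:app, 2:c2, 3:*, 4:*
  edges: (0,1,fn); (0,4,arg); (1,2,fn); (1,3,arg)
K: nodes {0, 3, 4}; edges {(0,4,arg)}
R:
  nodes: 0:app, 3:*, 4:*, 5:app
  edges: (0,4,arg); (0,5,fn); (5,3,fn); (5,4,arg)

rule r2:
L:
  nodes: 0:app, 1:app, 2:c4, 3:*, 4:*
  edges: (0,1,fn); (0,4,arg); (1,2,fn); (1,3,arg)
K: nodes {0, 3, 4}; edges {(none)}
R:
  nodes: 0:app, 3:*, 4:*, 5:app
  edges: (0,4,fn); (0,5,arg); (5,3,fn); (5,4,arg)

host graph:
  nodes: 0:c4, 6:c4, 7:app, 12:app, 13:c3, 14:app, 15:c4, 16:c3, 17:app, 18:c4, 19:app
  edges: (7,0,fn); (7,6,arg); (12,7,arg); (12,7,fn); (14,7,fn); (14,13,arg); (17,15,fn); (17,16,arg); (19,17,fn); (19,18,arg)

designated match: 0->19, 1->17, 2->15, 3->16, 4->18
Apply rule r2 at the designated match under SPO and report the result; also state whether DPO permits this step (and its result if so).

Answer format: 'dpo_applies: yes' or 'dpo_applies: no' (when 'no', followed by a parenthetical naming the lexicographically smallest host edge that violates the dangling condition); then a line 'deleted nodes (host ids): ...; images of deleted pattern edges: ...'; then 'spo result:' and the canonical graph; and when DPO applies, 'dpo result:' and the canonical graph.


dpo_applies: yes
deleted nodes (host ids): 15, 17; images of deleted pattern edges: (17,15,fn); (17,16,arg); (19,17,fn); (19,18,arg)
spo result:
nodes: 0:c4, 6:c4, 7:app, 12:app, 13:c3, 14:app, 16:c3, 18:c4, 19:app, 20:app
edges: (7,0,fn); (7,6,arg); (12,7,arg); (12,7,fn); (14,7,fn); (14,13,arg); (19,18,fn); (19,20,arg); (20,16,fn); (20,18,arg)
dpo result:
nodes: 0:c4, 6:c4, 7:app, 12:app, 13:c3, 14:app, 16:c3, 18:c4, 19:app, 20:app
edges: (7,0,fn); (7,6,arg); (12,7,arg); (12,7,fn); (14,7,fn); (14,13,arg); (19,18,fn); (19,20,arg); (20,16,fn); (20,18,arg)
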